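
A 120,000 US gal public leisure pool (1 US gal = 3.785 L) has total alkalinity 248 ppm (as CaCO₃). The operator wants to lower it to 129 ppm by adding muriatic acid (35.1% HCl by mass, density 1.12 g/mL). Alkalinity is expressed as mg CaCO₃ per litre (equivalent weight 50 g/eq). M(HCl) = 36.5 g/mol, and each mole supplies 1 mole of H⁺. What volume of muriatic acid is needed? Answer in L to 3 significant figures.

Volume: 120,000 US gal × 3.785 L/gal = 454,200 L.
Alkalinity to neutralize: (248 − 129) = 119 mg/L as CaCO₃ × 454,200 L = 54,050 g as CaCO₃.
Equivalents of H⁺ required: 54,050 ÷ 50 g/eq = 1081 eq = 1081 mol HCl.
Mass of HCl: 1081 × 36.5 = 39,460 g.
Mass of 35.1% solution: 39,460 / 0.351 = 112,400 g.
Volume: 112,400 g ÷ 1.12 g/mL = 100,400 mL.

100 L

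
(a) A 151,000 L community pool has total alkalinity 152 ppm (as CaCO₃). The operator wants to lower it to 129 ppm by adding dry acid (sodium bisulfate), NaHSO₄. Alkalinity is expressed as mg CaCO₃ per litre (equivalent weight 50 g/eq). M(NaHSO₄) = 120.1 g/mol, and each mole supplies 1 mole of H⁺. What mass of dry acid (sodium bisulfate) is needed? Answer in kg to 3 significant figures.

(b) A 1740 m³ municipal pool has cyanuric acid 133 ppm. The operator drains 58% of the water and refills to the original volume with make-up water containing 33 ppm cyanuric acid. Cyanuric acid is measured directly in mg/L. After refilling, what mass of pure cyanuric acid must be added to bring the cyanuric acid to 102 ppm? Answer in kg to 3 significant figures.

(a) 8.34 kg; (b) 47.0 kg

(a) Alkalinity to neutralize: (152 − 129) = 23 mg/L as CaCO₃ × 151,000 L = 3473 g as CaCO₃.
(a) Equivalents of H⁺ required: 3473 ÷ 50 g/eq = 69.46 eq = 69.46 mol NaHSO₄.
(a) Mass of NaHSO₄: 69.46 × 120.1 = 8342 g.

(b) Volume: 1740 m³ = 1,740,000 L.
(b) After draining 58% and refilling: 133 × 0.42 + 33 × 0.58 = 75 ppm.
(b) Deficit to target: 102 − 75 = 27 mg/L.
(b) Mass: 27 mg/L × 1,740,000 L = 46,980 g cyanuric acid.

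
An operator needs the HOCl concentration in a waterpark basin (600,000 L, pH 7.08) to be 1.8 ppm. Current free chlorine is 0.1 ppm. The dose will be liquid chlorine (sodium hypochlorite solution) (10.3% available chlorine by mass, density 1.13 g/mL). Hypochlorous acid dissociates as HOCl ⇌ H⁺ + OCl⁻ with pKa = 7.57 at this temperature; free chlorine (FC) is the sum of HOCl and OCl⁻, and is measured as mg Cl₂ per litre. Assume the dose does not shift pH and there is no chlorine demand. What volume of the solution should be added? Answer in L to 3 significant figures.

[OCl⁻]/[HOCl] = 10^(pH − pKa) = 10^(7.08 − 7.57) = 0.3236; fraction as HOCl = 1/(1 + 0.3236) = 0.7555.
Free chlorine required for 1.8 ppm HOCl: 1.8 / 0.7555 = 2.382 ppm.
FC to add: 2.382 − 0.1 = 2.282 mg/L as Cl₂.
Cl₂ equivalent: 2.282 mg/L × 600,000 L = 1369 g.
Product at 10.3% available Cl: 1369 / 0.103 = 13,300 g.
Volume: 13,300 g ÷ 1.13 g/mL = 11,770 mL.

11.8 L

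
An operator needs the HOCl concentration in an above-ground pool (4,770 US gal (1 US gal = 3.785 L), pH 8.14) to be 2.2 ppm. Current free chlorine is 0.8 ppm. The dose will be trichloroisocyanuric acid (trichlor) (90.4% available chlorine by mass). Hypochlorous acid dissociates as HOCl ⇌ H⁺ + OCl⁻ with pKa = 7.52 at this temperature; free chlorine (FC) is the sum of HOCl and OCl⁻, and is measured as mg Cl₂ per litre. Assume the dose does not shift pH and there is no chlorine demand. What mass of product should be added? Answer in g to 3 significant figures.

Volume: 4,770 US gal × 3.785 L/gal = 18,054 L.
[OCl⁻]/[HOCl] = 10^(pH − pKa) = 10^(8.14 − 7.52) = 4.169; fraction as HOCl = 1/(1 + 4.169) = 0.1935.
Free chlorine required for 2.2 ppm HOCl: 2.2 / 0.1935 = 11.37 ppm.
FC to add: 11.37 − 0.8 = 10.57 mg/L as Cl₂.
Cl₂ equivalent: 10.57 mg/L × 18,054 L = 190.9 g.
Product at 90.4% available Cl: 190.9 / 0.904 = 211.1 g.

211 g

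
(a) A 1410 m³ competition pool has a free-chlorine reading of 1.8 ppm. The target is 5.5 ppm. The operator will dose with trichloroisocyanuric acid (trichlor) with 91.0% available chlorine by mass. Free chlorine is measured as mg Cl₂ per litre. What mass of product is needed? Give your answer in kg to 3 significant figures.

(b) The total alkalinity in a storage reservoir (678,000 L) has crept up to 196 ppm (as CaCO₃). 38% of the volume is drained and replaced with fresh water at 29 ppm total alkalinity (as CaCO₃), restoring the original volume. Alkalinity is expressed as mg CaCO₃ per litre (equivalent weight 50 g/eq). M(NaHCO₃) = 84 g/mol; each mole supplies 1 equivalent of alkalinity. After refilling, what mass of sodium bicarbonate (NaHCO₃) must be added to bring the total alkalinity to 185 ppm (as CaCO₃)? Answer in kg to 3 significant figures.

(a) Volume: 1410 m³ = 1,410,000 L.
(a) Chlorine deficit: 5.5 − 1.8 = 3.7 ppm = 3.7 mg/L as Cl₂.
(a) Cl₂ equivalent needed: 3.7 mg/L × 1,410,000 L = 5,217,000 mg = 5217 g.
(a) Product at 91.0% available chlorine: 5217 / 0.91 = 5733 g.

(b) After draining 38% and refilling: 196 × 0.62 + 29 × 0.38 = 132.54 ppm.
(b) Deficit to target: 185 − 132.54 = 52.46 mg/L.
(b) As CaCO₃: 52.46 mg/L × 678,000 L = 35,570 g; ÷ 50 g/eq ÷ 1 = 711.4 mol NaHCO₃.
(b) Mass: 711.4 × 84 = 59,750 g.

(a) 5.73 kg; (b) 59.8 kg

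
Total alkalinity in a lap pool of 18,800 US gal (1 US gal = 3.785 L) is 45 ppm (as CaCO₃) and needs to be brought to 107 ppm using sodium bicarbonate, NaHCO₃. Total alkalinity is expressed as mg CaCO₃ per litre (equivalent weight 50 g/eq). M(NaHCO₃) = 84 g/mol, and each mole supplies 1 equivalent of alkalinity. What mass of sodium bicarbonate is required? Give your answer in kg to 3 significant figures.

7.41 kg

Volume: 18,800 US gal × 3.785 L/gal = 71,158 L.
Alkalinity to add: (107 − 45) = 62 mg/L as CaCO₃ × 71,158 L = 4412 g as CaCO₃.
Equivalents: 4412 g ÷ 50 g/eq = 88.24 eq.
NaHCO₃ supplies 1 eq per mole → 88.24 mol.
Mass: 88.24 mol × 84 g/mol = 7412 g.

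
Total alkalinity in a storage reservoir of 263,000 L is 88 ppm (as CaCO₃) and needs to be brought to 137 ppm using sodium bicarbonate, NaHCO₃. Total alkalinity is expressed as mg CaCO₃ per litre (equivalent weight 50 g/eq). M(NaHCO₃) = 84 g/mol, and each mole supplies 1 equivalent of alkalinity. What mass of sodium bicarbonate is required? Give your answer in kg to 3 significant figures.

Alkalinity to add: (137 − 88) = 49 mg/L as CaCO₃ × 263,000 L = 12,890 g as CaCO₃.
Equivalents: 12,890 g ÷ 50 g/eq = 257.7 eq.
NaHCO₃ supplies 1 eq per mole → 257.7 mol.
Mass: 257.7 mol × 84 g/mol = 21,650 g.

21.7 kg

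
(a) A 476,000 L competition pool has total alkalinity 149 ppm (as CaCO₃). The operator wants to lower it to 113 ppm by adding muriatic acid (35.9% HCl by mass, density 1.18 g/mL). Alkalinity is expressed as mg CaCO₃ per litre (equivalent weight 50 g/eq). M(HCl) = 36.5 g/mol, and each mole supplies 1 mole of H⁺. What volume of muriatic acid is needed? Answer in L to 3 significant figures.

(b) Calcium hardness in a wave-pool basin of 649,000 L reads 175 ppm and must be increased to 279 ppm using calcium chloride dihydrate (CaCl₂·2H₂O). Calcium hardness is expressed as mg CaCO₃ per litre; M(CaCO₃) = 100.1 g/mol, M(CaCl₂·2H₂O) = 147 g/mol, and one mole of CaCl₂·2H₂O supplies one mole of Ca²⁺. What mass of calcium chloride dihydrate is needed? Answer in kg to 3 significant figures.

(a) Alkalinity to neutralize: (149 − 113) = 36 mg/L as CaCO₃ × 476,000 L = 17,140 g as CaCO₃.
(a) Equivalents of H⁺ required: 17,140 ÷ 50 g/eq = 342.7 eq = 342.7 mol HCl.
(a) Mass of HCl: 342.7 × 36.5 = 12,510 g.
(a) Mass of 35.9% solution: 12,510 / 0.359 = 34,840 g.
(a) Volume: 34,840 g ÷ 1.18 g/mL = 29,530 mL.

(b) Hardness to add: (279 − 175) = 104 mg/L as CaCO₃ × 649,000 L = 67,500 g as CaCO₃.
(b) Moles of Ca²⁺ (1 mol Ca²⁺ ≡ 1 mol CaCO₃): 67,500 / 100.1 g/mol = 674.3 mol.
(b) Mass of CaCl₂·2H₂O: 674.3 × 147 = 99,120 g.

(a) 29.5 L; (b) 99.1 kg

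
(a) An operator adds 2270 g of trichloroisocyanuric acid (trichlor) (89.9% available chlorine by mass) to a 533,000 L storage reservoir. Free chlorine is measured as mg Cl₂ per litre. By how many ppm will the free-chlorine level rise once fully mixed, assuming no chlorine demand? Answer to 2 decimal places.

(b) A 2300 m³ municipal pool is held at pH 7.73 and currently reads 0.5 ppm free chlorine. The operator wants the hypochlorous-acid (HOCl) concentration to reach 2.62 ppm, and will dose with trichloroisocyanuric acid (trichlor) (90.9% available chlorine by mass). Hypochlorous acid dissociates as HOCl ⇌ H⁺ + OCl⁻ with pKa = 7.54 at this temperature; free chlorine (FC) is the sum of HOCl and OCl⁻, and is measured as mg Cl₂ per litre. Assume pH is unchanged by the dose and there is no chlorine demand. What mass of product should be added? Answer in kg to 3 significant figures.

(a) 3.83 ppm; (b) 15.6 kg

(a) Available chlorine delivered: 2270 g × 0.899 = 2041 g as Cl₂.
(a) Concentration rise: 2041 g / 533,000 L = 3.829 mg/L = 3.83 ppm.

(b) Volume: 2300 m³ = 2,300,000 L.
(b) [OCl⁻]/[HOCl] = 10^(pH − pKa) = 10^(7.73 − 7.54) = 1.549; fraction as HOCl = 1/(1 + 1.549) = 0.3923.
(b) Free chlorine required for 2.62 ppm HOCl: 2.62 / 0.3923 = 6.678 ppm.
(b) FC to add: 6.678 − 0.5 = 6.178 mg/L as Cl₂.
(b) Cl₂ equivalent: 6.178 mg/L × 2,300,000 L = 14,210 g.
(b) Product at 90.9% available Cl: 14,210 / 0.909 = 15,630 g.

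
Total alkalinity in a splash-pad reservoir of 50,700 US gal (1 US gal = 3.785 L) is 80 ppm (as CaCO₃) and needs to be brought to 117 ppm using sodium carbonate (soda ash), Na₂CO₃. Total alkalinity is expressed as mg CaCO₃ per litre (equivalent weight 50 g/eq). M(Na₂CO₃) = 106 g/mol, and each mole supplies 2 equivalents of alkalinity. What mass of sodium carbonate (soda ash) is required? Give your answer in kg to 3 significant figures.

Volume: 50,700 US gal × 3.785 L/gal = 191,900 L.
Alkalinity to add: (117 − 80) = 37 mg/L as CaCO₃ × 191,900 L = 7100 g as CaCO₃.
Equivalents: 7100 g ÷ 50 g/eq = 142 eq.
Each mole of Na₂CO₃ supplies 2 eq, so 142 / 2 = 71 mol.
Mass: 71 mol × 106 g/mol = 7526 g.

7.53 kg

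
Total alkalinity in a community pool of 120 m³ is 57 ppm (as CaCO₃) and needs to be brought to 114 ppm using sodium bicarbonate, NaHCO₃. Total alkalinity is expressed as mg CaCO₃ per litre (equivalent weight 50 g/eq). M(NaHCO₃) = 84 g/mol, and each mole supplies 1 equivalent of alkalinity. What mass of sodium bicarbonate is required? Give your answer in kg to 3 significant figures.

Volume: 120 m³ = 120,000 L.
Alkalinity to add: (114 − 57) = 57 mg/L as CaCO₃ × 120,000 L = 6840 g as CaCO₃.
Equivalents: 6840 g ÷ 50 g/eq = 136.8 eq.
NaHCO₃ supplies 1 eq per mole → 136.8 mol.
Mass: 136.8 mol × 84 g/mol = 11,490 g.

11.5 kg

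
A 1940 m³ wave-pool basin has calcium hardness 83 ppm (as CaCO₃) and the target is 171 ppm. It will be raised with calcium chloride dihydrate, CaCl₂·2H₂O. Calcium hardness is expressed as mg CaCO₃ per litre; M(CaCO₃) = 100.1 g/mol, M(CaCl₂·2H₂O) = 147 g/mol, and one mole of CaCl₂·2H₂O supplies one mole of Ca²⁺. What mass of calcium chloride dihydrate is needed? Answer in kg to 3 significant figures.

Volume: 1940 m³ = 1,940,000 L.
Hardness to add: (171 − 83) = 88 mg/L as CaCO₃ × 1,940,000 L = 170,700 g as CaCO₃.
Moles of Ca²⁺ (1 mol Ca²⁺ ≡ 1 mol CaCO₃): 170,700 / 100.1 g/mol = 1705 mol.
Mass of CaCl₂·2H₂O: 1705 × 147 = 250,700 g.

251 kg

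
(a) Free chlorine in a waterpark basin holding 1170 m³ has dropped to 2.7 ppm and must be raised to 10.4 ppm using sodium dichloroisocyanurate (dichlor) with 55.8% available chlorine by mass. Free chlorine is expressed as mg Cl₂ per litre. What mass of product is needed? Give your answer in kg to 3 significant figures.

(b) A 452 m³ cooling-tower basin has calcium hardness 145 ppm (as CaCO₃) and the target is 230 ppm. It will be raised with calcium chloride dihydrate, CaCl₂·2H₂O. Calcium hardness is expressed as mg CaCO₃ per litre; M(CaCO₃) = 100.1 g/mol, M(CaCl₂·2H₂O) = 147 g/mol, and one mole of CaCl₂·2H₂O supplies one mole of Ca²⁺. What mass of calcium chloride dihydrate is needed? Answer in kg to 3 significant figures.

(a) Volume: 1170 m³ = 1,170,000 L.
(a) Chlorine deficit: 10.4 − 2.7 = 7.7 ppm = 7.7 mg/L as Cl₂.
(a) Cl₂ equivalent needed: 7.7 mg/L × 1,170,000 L = 9,009,000 mg = 9009 g.
(a) Product at 55.8% available chlorine: 9009 / 0.558 = 16,150 g.

(b) Volume: 452 m³ = 452,000 L.
(b) Hardness to add: (230 − 145) = 85 mg/L as CaCO₃ × 452,000 L = 38,420 g as CaCO₃.
(b) Moles of Ca²⁺ (1 mol Ca²⁺ ≡ 1 mol CaCO₃): 38,420 / 100.1 g/mol = 383.8 mol.
(b) Mass of CaCl₂·2H₂O: 383.8 × 147 = 56,420 g.

(a) 16.1 kg; (b) 56.4 kg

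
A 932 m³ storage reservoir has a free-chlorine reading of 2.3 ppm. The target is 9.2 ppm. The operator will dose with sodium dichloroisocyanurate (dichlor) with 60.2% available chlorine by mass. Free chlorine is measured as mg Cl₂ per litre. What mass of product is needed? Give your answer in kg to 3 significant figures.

Volume: 932 m³ = 932,000 L.
Chlorine deficit: 9.2 − 2.3 = 6.9 ppm = 6.9 mg/L as Cl₂.
Cl₂ equivalent needed: 6.9 mg/L × 932,000 L = 6,431,000 mg = 6431 g.
Product at 60.2% available chlorine: 6431 / 0.602 = 10,680 g.

10.7 kg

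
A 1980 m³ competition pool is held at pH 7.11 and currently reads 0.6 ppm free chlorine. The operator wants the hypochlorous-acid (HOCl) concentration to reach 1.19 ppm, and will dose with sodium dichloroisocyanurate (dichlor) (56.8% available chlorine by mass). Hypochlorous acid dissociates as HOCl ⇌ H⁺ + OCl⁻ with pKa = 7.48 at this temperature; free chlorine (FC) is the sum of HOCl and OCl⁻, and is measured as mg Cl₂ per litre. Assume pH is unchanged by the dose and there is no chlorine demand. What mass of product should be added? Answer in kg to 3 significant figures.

Volume: 1980 m³ = 1,980,000 L.
[OCl⁻]/[HOCl] = 10^(pH − pKa) = 10^(7.11 − 7.48) = 0.4266; fraction as HOCl = 1/(1 + 0.4266) = 0.701.
Free chlorine required for 1.19 ppm HOCl: 1.19 / 0.701 = 1.698 ppm.
FC to add: 1.698 − 0.6 = 1.098 mg/L as Cl₂.
Cl₂ equivalent: 1.098 mg/L × 1,980,000 L = 2173 g.
Product at 56.8% available Cl: 2173 / 0.568 = 3826 g.

3.83 kg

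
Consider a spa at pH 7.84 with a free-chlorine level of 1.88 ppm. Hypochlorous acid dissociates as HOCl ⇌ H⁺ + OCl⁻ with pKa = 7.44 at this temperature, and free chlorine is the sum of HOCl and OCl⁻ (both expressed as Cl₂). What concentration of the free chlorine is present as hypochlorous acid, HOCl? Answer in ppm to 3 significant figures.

0.535 ppm

[OCl⁻]/[HOCl] = 10^(pH − pKa) = 10^(7.84 − 7.44) = 10^0.40 = 2.512.
Fraction as HOCl = 1 / (1 + 2.512) = 0.2847.
HOCl = 0.2847 × 1.88 ppm = 0.5353 ppm.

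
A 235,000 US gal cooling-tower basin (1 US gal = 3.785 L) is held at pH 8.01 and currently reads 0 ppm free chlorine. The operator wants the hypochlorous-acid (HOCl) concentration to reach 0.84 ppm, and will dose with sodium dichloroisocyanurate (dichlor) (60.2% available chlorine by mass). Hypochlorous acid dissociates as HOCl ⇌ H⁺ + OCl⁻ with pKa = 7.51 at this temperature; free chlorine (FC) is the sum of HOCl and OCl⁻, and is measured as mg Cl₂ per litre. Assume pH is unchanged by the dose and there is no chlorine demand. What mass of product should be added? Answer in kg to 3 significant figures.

Volume: 235,000 US gal × 3.785 L/gal = 889,475 L.
[OCl⁻]/[HOCl] = 10^(pH − pKa) = 10^(8.01 − 7.51) = 3.162; fraction as HOCl = 1/(1 + 3.162) = 0.2403.
Free chlorine required for 0.84 ppm HOCl: 0.84 / 0.2403 = 3.496 ppm.
FC to add: 3.496 − 0 = 3.496 mg/L as Cl₂.
Cl₂ equivalent: 3.496 mg/L × 889,475 L = 3110 g.
Product at 60.2% available Cl: 3110 / 0.602 = 5166 g.

5.17 kg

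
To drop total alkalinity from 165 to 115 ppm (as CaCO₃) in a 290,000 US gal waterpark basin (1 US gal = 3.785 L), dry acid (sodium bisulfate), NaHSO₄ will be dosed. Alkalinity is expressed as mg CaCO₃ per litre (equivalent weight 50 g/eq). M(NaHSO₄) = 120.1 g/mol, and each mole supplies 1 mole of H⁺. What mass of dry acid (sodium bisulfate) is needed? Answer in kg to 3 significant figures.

Volume: 290,000 US gal × 3.785 L/gal = 1,097,650 L.
Alkalinity to neutralize: (165 − 115) = 50 mg/L as CaCO₃ × 1,097,650 L = 54,880 g as CaCO₃.
Equivalents of H⁺ required: 54,880 ÷ 50 g/eq = 1098 eq = 1098 mol NaHSO₄.
Mass of NaHSO₄: 1098 × 120.1 = 131,800 g.

132 kg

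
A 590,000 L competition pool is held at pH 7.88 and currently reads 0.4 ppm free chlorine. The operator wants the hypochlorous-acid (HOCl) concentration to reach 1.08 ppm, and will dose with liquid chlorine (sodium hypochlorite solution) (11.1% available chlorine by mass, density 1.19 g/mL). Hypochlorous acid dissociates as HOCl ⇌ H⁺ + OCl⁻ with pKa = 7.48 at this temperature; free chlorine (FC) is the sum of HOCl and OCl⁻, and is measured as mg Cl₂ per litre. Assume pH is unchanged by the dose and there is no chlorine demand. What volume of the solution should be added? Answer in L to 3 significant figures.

15.2 L

[OCl⁻]/[HOCl] = 10^(pH − pKa) = 10^(7.88 − 7.48) = 2.512; fraction as HOCl = 1/(1 + 2.512) = 0.2847.
Free chlorine required for 1.08 ppm HOCl: 1.08 / 0.2847 = 3.793 ppm.
FC to add: 3.793 − 0.4 = 3.393 mg/L as Cl₂.
Cl₂ equivalent: 3.393 mg/L × 590,000 L = 2002 g.
Product at 11.1% available Cl: 2002 / 0.111 = 18,030 g.
Volume: 18,030 g ÷ 1.19 g/mL = 15,150 mL.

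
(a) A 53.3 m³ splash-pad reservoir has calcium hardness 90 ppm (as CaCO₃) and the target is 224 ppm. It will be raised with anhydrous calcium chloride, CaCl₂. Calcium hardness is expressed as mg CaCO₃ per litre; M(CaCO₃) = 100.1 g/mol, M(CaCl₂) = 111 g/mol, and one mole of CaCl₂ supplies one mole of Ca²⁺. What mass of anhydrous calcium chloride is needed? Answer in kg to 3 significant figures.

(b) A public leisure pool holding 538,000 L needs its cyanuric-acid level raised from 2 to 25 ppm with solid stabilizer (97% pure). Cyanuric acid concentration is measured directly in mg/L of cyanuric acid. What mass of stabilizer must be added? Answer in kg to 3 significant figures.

(a) 7.92 kg; (b) 12.8 kg

(a) Volume: 53.3 m³ = 53,300 L.
(a) Hardness to add: (224 − 90) = 134 mg/L as CaCO₃ × 53,300 L = 7142 g as CaCO₃.
(a) Moles of Ca²⁺ (1 mol Ca²⁺ ≡ 1 mol CaCO₃): 7142 / 100.1 g/mol = 71.35 mol.
(a) Mass of CaCl₂: 71.35 × 111 = 7920 g.

(b) CYA to add: (25 − 2) = 23 mg/L × 538,000 L = 12,370 g cyanuric acid.
(b) At 97% purity: 12,370 / 0.97 = 12,760 g product.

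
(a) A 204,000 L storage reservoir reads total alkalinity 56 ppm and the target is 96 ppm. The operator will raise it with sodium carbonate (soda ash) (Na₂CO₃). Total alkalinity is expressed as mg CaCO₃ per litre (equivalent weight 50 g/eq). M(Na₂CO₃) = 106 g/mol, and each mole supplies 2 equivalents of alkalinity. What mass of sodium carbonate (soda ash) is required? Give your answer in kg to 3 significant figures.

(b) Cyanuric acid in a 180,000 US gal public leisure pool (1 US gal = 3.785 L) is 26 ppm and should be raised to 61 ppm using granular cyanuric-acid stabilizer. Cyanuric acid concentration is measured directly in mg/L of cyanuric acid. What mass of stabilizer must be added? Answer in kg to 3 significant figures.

(a) 8.65 kg; (b) 23.8 kg

(a) Alkalinity to add: (96 − 56) = 40 mg/L as CaCO₃ × 204,000 L = 8160 g as CaCO₃.
(a) Equivalents: 8160 g ÷ 50 g/eq = 163.2 eq.
(a) Each mole of Na₂CO₃ supplies 2 eq, so 163.2 / 2 = 81.6 mol.
(a) Mass: 81.6 mol × 106 g/mol = 8650 g.

(b) Volume: 180,000 US gal × 3.785 L/gal = 681,300 L.
(b) CYA to add: (61 − 26) = 35 mg/L × 681,300 L = 23,850 g cyanuric acid.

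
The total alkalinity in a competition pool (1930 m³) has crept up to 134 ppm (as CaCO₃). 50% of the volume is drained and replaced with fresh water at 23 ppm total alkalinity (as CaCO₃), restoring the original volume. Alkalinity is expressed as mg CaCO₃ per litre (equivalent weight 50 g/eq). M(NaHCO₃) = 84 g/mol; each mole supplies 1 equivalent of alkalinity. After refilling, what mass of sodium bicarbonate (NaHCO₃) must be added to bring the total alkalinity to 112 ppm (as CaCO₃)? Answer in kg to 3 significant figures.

109 kg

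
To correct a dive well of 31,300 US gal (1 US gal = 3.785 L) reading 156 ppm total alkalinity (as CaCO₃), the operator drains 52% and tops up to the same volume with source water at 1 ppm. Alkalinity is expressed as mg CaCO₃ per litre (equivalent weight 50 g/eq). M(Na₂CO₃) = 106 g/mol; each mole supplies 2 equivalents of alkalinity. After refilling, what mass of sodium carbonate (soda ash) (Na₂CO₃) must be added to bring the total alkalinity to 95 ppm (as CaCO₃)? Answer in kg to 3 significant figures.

2.46 kg

Volume: 31,300 US gal × 3.785 L/gal = 118,470 L.
After draining 52% and refilling: 156 × 0.48 + 1 × 0.52 = 75.4 ppm.
Deficit to target: 95 − 75.4 = 19.6 mg/L.
As CaCO₃: 19.6 mg/L × 118,470 L = 2322 g; ÷ 50 g/eq ÷ 2 = 23.22 mol Na₂CO₃.
Mass: 23.22 × 106 = 2461 g.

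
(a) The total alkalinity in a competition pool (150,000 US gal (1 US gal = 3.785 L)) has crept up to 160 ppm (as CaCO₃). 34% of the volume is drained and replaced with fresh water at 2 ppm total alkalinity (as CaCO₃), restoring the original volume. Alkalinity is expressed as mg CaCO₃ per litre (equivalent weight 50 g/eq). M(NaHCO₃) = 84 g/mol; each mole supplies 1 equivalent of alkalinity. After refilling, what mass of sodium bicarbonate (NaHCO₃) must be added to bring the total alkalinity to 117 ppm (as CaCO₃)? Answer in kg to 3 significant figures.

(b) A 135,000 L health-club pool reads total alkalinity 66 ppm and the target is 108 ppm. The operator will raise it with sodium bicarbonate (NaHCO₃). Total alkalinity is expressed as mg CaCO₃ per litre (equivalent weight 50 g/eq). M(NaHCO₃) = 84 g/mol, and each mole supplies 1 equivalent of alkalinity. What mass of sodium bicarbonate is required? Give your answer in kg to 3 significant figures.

(a) Volume: 150,000 US gal × 3.785 L/gal = 567,750 L.
(a) After draining 34% and refilling: 160 × 0.66 + 2 × 0.34 = 106.28 ppm.
(a) Deficit to target: 117 − 106.28 = 10.72 mg/L.
(a) As CaCO₃: 10.72 mg/L × 567,750 L = 6086 g; ÷ 50 g/eq ÷ 1 = 121.7 mol NaHCO₃.
(a) Mass: 121.7 × 84 = 10,220 g.

(b) Alkalinity to add: (108 − 66) = 42 mg/L as CaCO₃ × 135,000 L = 5670 g as CaCO₃.
(b) Equivalents: 5670 g ÷ 50 g/eq = 113.4 eq.
(b) NaHCO₃ supplies 1 eq per mole → 113.4 mol.
(b) Mass: 113.4 mol × 84 g/mol = 9526 g.

(a) 10.2 kg; (b) 9.53 kg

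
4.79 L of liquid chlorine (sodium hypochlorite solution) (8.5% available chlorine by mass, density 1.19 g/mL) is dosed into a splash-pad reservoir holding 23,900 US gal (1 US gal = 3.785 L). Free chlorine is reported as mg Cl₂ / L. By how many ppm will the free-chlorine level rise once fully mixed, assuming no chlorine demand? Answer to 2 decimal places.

5.36 ppm

Volume: 23,900 US gal × 3.785 L/gal = 90,462 L.
Mass of solution: 4.79 L × 1000 mL/L × 1.19 g/mL = 5700 g.
Available chlorine delivered: 5700 g × 0.085 = 484.5 g as Cl₂.
Concentration rise: 484.5 g / 90,462 L = 5.356 mg/L = 5.36 ppm.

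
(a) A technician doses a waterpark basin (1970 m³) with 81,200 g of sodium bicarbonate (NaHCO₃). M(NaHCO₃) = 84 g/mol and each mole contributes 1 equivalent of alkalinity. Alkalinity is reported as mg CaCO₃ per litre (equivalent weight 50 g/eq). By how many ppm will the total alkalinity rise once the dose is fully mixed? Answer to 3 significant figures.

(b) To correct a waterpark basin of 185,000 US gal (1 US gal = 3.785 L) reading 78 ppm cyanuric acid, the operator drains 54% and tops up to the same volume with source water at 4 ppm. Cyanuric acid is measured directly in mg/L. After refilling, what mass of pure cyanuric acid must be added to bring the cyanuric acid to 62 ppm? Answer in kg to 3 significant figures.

(a) Volume: 1970 m³ = 1,970,000 L.
(a) Moles of NaHCO₃: 81,200 g ÷ 84 g/mol = 966.7 mol → 966.7 eq of alkalinity.
(a) As CaCO₃: 966.7 eq × 50 g/eq = 48,330 g.
(a) Rise: 48,330 g / 1,970,000 L × 1000 = 24.53 mg/L.

(b) Volume: 185,000 US gal × 3.785 L/gal = 700,225 L.
(b) After draining 54% and refilling: 78 × 0.46 + 4 × 0.54 = 38.04 ppm.
(b) Deficit to target: 62 − 38.04 = 23.96 mg/L.
(b) Mass: 23.96 mg/L × 700,225 L = 16,780 g cyanuric acid.

(a) 24.5 ppm; (b) 16.8 kg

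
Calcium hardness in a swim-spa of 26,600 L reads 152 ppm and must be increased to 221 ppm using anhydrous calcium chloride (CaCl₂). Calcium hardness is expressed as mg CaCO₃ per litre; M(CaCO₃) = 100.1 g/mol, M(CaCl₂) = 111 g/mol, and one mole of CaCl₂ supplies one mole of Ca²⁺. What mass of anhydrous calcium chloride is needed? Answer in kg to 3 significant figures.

Hardness to add: (221 − 152) = 69 mg/L as CaCO₃ × 26,600 L = 1835 g as CaCO₃.
Moles of Ca²⁺ (1 mol Ca²⁺ ≡ 1 mol CaCO₃): 1835 / 100.1 g/mol = 18.34 mol.
Mass of CaCl₂: 18.34 × 111 = 2035 g.

2.04 kg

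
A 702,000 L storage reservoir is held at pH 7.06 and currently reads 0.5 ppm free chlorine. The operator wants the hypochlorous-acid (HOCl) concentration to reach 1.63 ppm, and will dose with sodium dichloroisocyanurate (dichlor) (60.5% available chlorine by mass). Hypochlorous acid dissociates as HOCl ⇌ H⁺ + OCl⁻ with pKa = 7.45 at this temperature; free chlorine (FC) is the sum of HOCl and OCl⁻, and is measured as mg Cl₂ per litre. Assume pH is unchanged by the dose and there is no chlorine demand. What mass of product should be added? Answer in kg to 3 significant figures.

2.08 kg

[OCl⁻]/[HOCl] = 10^(pH − pKa) = 10^(7.06 − 7.45) = 0.4074; fraction as HOCl = 1/(1 + 0.4074) = 0.7105.
Free chlorine required for 1.63 ppm HOCl: 1.63 / 0.7105 = 2.294 ppm.
FC to add: 2.294 − 0.5 = 1.794 mg/L as Cl₂.
Cl₂ equivalent: 1.794 mg/L × 702,000 L = 1259 g.
Product at 60.5% available Cl: 1259 / 0.605 = 2082 g.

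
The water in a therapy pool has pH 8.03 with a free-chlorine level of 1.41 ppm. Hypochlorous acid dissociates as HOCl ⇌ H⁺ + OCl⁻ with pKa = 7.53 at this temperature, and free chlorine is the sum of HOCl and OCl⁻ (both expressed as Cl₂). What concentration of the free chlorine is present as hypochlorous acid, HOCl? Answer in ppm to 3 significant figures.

[OCl⁻]/[HOCl] = 10^(pH − pKa) = 10^(8.03 − 7.53) = 10^0.50 = 3.162.
Fraction as HOCl = 1 / (1 + 3.162) = 0.2403.
HOCl = 0.2403 × 1.41 ppm = 0.3388 ppm.

0.339 ppm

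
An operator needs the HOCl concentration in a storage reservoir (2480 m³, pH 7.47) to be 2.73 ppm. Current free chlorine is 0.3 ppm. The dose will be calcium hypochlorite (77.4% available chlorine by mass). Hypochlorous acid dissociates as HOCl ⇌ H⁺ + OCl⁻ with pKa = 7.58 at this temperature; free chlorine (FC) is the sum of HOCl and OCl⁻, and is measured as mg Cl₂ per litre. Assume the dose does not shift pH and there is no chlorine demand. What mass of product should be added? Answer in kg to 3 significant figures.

Volume: 2480 m³ = 2,480,000 L.
[OCl⁻]/[HOCl] = 10^(pH − pKa) = 10^(7.47 − 7.58) = 0.7762; fraction as HOCl = 1/(1 + 0.7762) = 0.563.
Free chlorine required for 2.73 ppm HOCl: 2.73 / 0.563 = 4.849 ppm.
FC to add: 4.849 − 0.3 = 4.549 mg/L as Cl₂.
Cl₂ equivalent: 4.549 mg/L × 2,480,000 L = 11,280 g.
Product at 77.4% available Cl: 11,280 / 0.774 = 14,580 g.

14.6 kg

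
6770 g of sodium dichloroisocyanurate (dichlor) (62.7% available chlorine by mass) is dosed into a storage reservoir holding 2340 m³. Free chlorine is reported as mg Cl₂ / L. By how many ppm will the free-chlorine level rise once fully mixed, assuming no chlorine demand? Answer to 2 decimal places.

Volume: 2340 m³ = 2,340,000 L.
Available chlorine delivered: 6770 g × 0.627 = 4245 g as Cl₂.
Concentration rise: 4245 g / 2,340,000 L = 1.814 mg/L = 1.81 ppm.

1.81 ppm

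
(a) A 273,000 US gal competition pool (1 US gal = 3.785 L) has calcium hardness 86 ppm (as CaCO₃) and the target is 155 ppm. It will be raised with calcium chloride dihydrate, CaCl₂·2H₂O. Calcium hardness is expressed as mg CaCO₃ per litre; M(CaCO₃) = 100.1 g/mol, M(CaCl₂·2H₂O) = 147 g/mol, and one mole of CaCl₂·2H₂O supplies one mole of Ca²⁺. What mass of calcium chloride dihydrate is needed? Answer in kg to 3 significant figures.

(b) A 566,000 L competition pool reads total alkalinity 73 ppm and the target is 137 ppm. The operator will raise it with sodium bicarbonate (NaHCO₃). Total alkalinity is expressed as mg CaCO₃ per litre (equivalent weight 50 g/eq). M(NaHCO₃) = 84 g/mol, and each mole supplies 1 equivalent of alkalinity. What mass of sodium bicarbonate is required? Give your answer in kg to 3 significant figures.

(a) Volume: 273,000 US gal × 3.785 L/gal = 1,033,305 L.
(a) Hardness to add: (155 − 86) = 69 mg/L as CaCO₃ × 1,033,305 L = 71,300 g as CaCO₃.
(a) Moles of Ca²⁺ (1 mol Ca²⁺ ≡ 1 mol CaCO₃): 71,300 / 100.1 g/mol = 712.3 mol.
(a) Mass of CaCl₂·2H₂O: 712.3 × 147 = 104,700 g.

(b) Alkalinity to add: (137 − 73) = 64 mg/L as CaCO₃ × 566,000 L = 36,220 g as CaCO₃.
(b) Equivalents: 36,220 g ÷ 50 g/eq = 724.5 eq.
(b) NaHCO₃ supplies 1 eq per mole → 724.5 mol.
(b) Mass: 724.5 mol × 84 g/mol = 60,860 g.

(a) 105 kg; (b) 60.9 kg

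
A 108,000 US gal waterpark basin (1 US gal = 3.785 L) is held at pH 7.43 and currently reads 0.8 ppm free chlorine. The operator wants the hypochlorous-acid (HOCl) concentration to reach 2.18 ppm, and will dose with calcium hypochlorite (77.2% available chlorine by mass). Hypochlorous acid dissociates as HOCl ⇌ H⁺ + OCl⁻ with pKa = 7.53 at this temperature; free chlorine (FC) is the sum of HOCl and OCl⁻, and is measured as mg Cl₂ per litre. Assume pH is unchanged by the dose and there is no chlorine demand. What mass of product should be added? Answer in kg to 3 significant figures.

Volume: 108,000 US gal × 3.785 L/gal = 408,780 L.
[OCl⁻]/[HOCl] = 10^(pH − pKa) = 10^(7.43 − 7.53) = 0.7943; fraction as HOCl = 1/(1 + 0.7943) = 0.5573.
Free chlorine required for 2.18 ppm HOCl: 2.18 / 0.5573 = 3.912 ppm.
FC to add: 3.912 − 0.8 = 3.112 mg/L as Cl₂.
Cl₂ equivalent: 3.112 mg/L × 408,780 L = 1272 g.
Product at 77.2% available Cl: 1272 / 0.772 = 1648 g.

1.65 kg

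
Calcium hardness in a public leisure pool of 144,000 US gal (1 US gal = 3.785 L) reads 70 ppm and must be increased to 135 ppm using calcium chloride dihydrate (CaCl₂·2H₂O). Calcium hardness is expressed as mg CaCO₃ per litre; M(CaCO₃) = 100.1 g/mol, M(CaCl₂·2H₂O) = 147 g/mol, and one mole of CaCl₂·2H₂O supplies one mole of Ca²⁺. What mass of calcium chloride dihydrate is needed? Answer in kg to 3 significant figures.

Volume: 144,000 US gal × 3.785 L/gal = 545,040 L.
Hardness to add: (135 − 70) = 65 mg/L as CaCO₃ × 545,040 L = 35,430 g as CaCO₃.
Moles of Ca²⁺ (1 mol Ca²⁺ ≡ 1 mol CaCO₃): 35,430 / 100.1 g/mol = 353.9 mol.
Mass of CaCl₂·2H₂O: 353.9 × 147 = 52,030 g.

52.0 kg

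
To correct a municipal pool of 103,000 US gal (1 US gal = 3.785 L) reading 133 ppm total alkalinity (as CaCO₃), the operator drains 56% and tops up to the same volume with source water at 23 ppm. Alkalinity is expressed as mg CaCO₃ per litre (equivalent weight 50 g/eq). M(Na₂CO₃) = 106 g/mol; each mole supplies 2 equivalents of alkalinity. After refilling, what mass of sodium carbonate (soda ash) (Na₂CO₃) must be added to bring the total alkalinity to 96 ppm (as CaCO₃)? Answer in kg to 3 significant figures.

10.2 kg

Volume: 103,000 US gal × 3.785 L/gal = 389,855 L.
After draining 56% and refilling: 133 × 0.44 + 23 × 0.56 = 71.4 ppm.
Deficit to target: 96 − 71.4 = 24.6 mg/L.
As CaCO₃: 24.6 mg/L × 389,855 L = 9590 g; ÷ 50 g/eq ÷ 2 = 95.9 mol Na₂CO₃.
Mass: 95.9 × 106 = 10,170 g.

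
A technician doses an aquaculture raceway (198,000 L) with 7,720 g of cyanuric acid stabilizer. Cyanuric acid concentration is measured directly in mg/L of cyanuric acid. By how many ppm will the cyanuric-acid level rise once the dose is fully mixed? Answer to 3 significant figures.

Rise: 7,720 g / 198,000 L × 1000 = 38.99 mg/L.

39.0 ppm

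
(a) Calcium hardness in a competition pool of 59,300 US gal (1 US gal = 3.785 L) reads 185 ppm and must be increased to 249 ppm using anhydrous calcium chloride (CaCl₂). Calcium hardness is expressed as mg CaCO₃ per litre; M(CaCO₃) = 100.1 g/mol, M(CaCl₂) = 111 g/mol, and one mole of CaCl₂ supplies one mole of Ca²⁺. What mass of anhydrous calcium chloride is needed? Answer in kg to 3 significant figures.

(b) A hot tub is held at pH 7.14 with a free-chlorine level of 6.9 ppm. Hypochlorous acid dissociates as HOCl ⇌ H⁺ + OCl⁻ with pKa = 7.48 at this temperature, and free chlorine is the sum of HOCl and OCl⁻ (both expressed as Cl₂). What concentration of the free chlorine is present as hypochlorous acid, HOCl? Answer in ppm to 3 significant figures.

(a) 15.9 kg; (b) 4.74 ppm

(a) Volume: 59,300 US gal × 3.785 L/gal = 224,450 L.
(a) Hardness to add: (249 − 185) = 64 mg/L as CaCO₃ × 224,450 L = 14,360 g as CaCO₃.
(a) Moles of Ca²⁺ (1 mol Ca²⁺ ≡ 1 mol CaCO₃): 14,360 / 100.1 g/mol = 143.5 mol.
(a) Mass of CaCl₂: 143.5 × 111 = 15,930 g.

(b) [OCl⁻]/[HOCl] = 10^(pH − pKa) = 10^(7.14 − 7.48) = 10^-0.34 = 0.4571.
(b) Fraction as HOCl = 1 / (1 + 0.4571) = 0.6863.
(b) HOCl = 0.6863 × 6.9 ppm = 4.735 ppm.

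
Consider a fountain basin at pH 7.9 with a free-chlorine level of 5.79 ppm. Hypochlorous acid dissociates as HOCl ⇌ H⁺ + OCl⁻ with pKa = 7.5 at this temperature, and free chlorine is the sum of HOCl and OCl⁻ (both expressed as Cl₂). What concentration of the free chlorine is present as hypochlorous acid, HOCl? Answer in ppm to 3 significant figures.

[OCl⁻]/[HOCl] = 10^(pH − pKa) = 10^(7.9 − 7.5) = 10^0.40 = 2.512.
Fraction as HOCl = 1 / (1 + 2.512) = 0.2847.
HOCl = 0.2847 × 5.79 ppm = 1.649 ppm.

1.65 ppm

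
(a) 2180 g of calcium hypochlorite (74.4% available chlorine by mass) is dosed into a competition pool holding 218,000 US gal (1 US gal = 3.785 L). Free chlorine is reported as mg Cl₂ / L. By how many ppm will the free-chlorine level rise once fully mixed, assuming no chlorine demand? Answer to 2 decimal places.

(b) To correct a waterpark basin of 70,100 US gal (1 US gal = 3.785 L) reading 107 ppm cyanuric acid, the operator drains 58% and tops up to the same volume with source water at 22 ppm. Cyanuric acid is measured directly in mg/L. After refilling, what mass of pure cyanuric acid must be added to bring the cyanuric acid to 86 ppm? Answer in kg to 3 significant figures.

(a) Volume: 218,000 US gal × 3.785 L/gal = 825,130 L.
(a) Available chlorine delivered: 2180 g × 0.744 = 1622 g as Cl₂.
(a) Concentration rise: 1622 g / 825,130 L = 1.966 mg/L = 1.97 ppm.

(b) Volume: 70,100 US gal × 3.785 L/gal = 265,328 L.
(b) After draining 58% and refilling: 107 × 0.42 + 22 × 0.58 = 57.7 ppm.
(b) Deficit to target: 86 − 57.7 = 28.3 mg/L.
(b) Mass: 28.3 mg/L × 265,328 L = 7509 g cyanuric acid.

(a) 1.97 ppm; (b) 7.51 kg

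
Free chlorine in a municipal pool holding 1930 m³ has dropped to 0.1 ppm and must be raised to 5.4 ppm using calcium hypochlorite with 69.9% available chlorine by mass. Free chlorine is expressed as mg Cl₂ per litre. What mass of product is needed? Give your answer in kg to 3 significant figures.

14.6 kg

Volume: 1930 m³ = 1,930,000 L.
Chlorine deficit: 5.4 − 0.1 = 5.3 ppm = 5.3 mg/L as Cl₂.
Cl₂ equivalent needed: 5.3 mg/L × 1,930,000 L = 10,230,000 mg = 10,230 g.
Product at 69.9% available chlorine: 10,230 / 0.699 = 14,630 g.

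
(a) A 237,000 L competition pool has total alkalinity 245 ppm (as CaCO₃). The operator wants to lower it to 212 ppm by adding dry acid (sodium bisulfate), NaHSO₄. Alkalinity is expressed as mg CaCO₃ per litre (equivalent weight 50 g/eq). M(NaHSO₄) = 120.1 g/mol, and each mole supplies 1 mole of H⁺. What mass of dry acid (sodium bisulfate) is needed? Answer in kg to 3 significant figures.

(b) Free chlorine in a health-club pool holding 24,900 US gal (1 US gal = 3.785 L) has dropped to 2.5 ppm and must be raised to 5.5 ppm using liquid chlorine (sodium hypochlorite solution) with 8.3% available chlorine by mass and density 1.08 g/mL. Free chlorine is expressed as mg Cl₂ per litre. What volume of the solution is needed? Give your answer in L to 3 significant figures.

(a) 18.8 kg; (b) 3.15 L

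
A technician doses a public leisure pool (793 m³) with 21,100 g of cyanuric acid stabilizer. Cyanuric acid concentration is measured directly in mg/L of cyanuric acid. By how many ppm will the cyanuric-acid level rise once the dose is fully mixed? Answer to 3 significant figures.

Volume: 793 m³ = 793,000 L.
Rise: 21,100 g / 793,000 L × 1000 = 26.61 mg/L.

26.6 ppm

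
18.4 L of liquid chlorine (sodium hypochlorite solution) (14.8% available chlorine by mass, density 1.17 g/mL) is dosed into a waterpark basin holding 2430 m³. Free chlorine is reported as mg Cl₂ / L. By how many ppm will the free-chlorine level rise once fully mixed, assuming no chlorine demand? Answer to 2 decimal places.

1.31 ppm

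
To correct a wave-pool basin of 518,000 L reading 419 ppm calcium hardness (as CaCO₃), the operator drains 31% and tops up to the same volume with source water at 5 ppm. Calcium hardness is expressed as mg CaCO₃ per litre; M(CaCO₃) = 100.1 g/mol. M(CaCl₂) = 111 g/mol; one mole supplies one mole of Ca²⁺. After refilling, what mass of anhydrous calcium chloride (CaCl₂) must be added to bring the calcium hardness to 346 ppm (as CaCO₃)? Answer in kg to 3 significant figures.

After draining 31% and refilling: 419 × 0.69 + 5 × 0.31 = 290.66 ppm.
Deficit to target: 346 − 290.66 = 55.34 mg/L.
As CaCO₃: 55.34 mg/L × 518,000 L = 28,670 g; ÷ 100.1 = 286.4 mol Ca²⁺.
Mass: 286.4 × 111 = 31,790 g.

31.8 kg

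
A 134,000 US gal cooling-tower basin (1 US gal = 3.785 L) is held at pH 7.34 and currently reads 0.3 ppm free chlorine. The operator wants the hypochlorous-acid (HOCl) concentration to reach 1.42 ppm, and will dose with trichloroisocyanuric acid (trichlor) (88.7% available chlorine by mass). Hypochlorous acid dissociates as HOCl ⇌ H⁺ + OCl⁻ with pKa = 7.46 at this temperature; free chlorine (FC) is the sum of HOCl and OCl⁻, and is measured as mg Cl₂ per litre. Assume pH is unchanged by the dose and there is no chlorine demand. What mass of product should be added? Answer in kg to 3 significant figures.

Volume: 134,000 US gal × 3.785 L/gal = 507,190 L.
[OCl⁻]/[HOCl] = 10^(pH − pKa) = 10^(7.34 − 7.46) = 0.7586; fraction as HOCl = 1/(1 + 0.7586) = 0.5686.
Free chlorine required for 1.42 ppm HOCl: 1.42 / 0.5686 = 2.497 ppm.
FC to add: 2.497 − 0.3 = 2.197 mg/L as Cl₂.
Cl₂ equivalent: 2.197 mg/L × 507,190 L = 1114 g.
Product at 88.7% available Cl: 1114 / 0.887 = 1256 g.

1.26 kg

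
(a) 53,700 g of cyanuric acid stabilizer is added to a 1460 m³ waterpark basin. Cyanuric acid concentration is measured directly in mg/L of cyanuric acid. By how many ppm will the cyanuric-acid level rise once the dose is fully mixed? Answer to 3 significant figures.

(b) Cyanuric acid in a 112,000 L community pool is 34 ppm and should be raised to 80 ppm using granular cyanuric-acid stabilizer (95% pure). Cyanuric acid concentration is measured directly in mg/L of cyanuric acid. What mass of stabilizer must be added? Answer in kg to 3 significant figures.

(a) 36.8 ppm; (b) 5.42 kg

(a) Volume: 1460 m³ = 1,460,000 L.
(a) Rise: 53,700 g / 1,460,000 L × 1000 = 36.78 mg/L.

(b) CYA to add: (80 − 34) = 46 mg/L × 112,000 L = 5152 g cyanuric acid.
(b) At 95% purity: 5152 / 0.95 = 5423 g product.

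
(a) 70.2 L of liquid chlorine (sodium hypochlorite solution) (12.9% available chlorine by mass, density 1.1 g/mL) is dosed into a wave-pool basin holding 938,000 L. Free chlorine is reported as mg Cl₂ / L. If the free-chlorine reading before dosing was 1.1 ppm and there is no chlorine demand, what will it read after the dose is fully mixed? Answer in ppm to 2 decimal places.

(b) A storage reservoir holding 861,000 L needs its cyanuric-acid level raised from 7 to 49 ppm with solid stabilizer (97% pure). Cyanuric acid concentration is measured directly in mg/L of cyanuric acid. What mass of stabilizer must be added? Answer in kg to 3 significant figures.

(a) Mass of solution: 70.2 L × 1000 mL/L × 1.1 g/mL = 77,220 g.
(a) Available chlorine delivered: 77,220 g × 0.129 = 9961 g as Cl₂.
(a) Concentration rise: 9961 g / 938,000 L = 10.62 mg/L = 10.62 ppm.
(a) Final FC: 1.1 + 10.62 = 11.72 ppm.

(b) CYA to add: (49 − 7) = 42 mg/L × 861,000 L = 36,160 g cyanuric acid.
(b) At 97% purity: 36,160 / 0.97 = 37,280 g product.

(a) 11.72 ppm; (b) 37.3 kg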